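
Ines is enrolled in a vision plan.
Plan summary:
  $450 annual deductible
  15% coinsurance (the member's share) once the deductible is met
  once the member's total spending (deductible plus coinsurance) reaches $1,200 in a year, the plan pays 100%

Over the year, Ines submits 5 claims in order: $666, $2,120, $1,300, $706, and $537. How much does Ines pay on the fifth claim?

$80.55

Claim 1 — $666: $450 to deductible, leaving $216; coinsurance $216 × 15% = $32.40. Member owes $482.40 (running OOP $482.40).
Claim 2 — $2,120: deductible met; 15% of $2,120 = $318. Member owes $318 (running OOP $800.40).
Claim 3 — $1,300: deductible already satisfied, so member's share is 15% × $1,300 = $195. Member pays $195; OOP now $995.40.
Claim 4 — $706: 15% coinsurance on $706 = $105.90. Member pays $105.90; OOP now $1,101.30.
Claim 5 — $537: deductible already satisfied, so member's share is 15% × $537 = $80.55. Member pays $80.55; OOP now $1,181.85.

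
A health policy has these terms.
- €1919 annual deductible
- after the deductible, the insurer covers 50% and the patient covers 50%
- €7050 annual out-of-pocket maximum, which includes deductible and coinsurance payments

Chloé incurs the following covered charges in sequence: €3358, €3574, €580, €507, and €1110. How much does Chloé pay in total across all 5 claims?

Bill 1, €3358: €1919 to deductible, leaving €1439; patient's 50% is €719.50. Cost to patient: €2638.50. OOP to date €2638.50.
Bill 2, €3574: 50% coinsurance on €3574 = €1787. Cost to patient: €1787. OOP to date €4425.50.
Bill 3, €580: deductible already satisfied, so patient's share is 50% × €580 = €290. Patient pays €290; OOP now €4715.50.
Bill 4, €507: deductible already satisfied, so patient's share is 50% × €507 = €253.50. Patient pays €253.50; OOP now €4969.
Bill 5, €1110: deductible already satisfied, so patient's share is 50% × €1110 = €555. Cost to patient: €555. OOP to date €5524.
Total paid by the patient: €2638.50 + €1787 + €290 + €253.50 + €555 = €5524.

€5524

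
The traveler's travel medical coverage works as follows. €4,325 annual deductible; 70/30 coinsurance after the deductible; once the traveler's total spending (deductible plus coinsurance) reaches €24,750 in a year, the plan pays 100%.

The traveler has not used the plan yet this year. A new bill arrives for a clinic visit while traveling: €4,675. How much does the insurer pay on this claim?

The full €4,325 deductible is still open; €4,325 of this bill applies to it.
That leaves €4,675 − €4,325 = €350 for coinsurance.
Traveler's 30% share of €350 is €105.
Traveler responsibility before any cap: €4,325 + €105 = €4,430.
Year-to-date out-of-pocket becomes €0 + €4,430 = €4,430, still under the €24,750 maximum, so no cap applies.
The plan picks up €4,675 − €4,430 = €245.

€245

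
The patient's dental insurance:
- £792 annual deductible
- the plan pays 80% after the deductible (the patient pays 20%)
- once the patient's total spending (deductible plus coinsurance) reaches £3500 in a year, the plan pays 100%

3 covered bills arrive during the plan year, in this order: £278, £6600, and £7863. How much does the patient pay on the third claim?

Bill 1, £278: fully absorbed by the deductible. Patient owes £278 (running OOP £278).
Bill 2, £6600: deductible takes £514, £6086 remains; 20% of £6086 = £1217.20. Cost to patient: £1731.20. OOP to date £2009.20.
Bill 3, £7863: deductible met; 20% of £7863 = £1572.60. OOP would hit £3581.80 > £3500, so the cap limits the patient to £3500 − £2009.20 = £1490.80.

£1490.80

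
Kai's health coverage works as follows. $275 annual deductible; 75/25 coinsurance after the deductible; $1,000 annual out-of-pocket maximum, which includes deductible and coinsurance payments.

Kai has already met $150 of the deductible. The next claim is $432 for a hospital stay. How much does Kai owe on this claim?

$150 of the $275 deductible is already met, leaving $125.
The remaining $307 (= $432 − $125) moves to coinsurance.
Patient's 25% share of $307 is $76.75.
So the patient owes $125 + $76.75 = $201.75 before any cap.
Cumulative spending $150 + $201.75 = $351.75 stays under the $1,000 maximum.

$201.75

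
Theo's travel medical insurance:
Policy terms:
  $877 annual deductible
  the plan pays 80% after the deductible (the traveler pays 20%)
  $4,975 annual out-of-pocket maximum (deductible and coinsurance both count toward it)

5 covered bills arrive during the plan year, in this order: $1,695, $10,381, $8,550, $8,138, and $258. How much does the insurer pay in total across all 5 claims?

$24,047

#1 ($1,695): $877 to deductible, leaving $818; 20% of $818 = $163.60. Traveler pays $1,040.60; OOP now $1,040.60. Insurer: $1,695 − $1,040.60 = $654.40.
#2 ($10,381): deductible already satisfied, so traveler's share is 20% × $10,381 = $2,076.20. Traveler pays $2,076.20; OOP now $3,116.80. Insurer: $10,381 − $2,076.20 = $8,304.80.
#3 ($8,550): 20% coinsurance on $8,550 = $1,710. Traveler owes $1,710 (running OOP $4,826.80). Insurer: $8,550 − $1,710 = $6,840.
#4 ($8,138): deductible met; 20% of $8,138 = $1,627.60. OOP would hit $6,454.40 > $4,975, so the cap limits the traveler to $4,975 − $4,826.80 = $148.20. Insurer: $8,138 − $148.20 = $7,989.80.
#5 ($258): 20% coinsurance on $258 = $51.60. That would push OOP to $5,026.60, over the $4,975 cap, so traveler pays $4,975 − $4,975 = $0. Plan pays $258 − $0 = $258.
Insurer total: $654.40 + $8,304.80 + $6,840 + $7,989.80 + $258 = $24,047.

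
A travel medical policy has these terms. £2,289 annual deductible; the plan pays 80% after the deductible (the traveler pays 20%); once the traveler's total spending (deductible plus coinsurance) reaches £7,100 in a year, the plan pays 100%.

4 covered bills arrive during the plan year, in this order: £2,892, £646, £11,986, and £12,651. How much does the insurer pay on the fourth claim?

£10,487

Bill 1, £2,892: £2,289 finishes the deductible; £603 goes to coinsurance; coinsurance £603 × 20% = £120.60. Cost to traveler: £2,409.60. OOP to date £2,409.60. Plan pays £2,892 − £2,409.60 = £482.40.
Bill 2, £646: 20% coinsurance on £646 = £129.20. Traveler owes £129.20 (running OOP £2,538.80). Plan pays £646 − £129.20 = £516.80.
Bill 3, £11,986: deductible already satisfied, so traveler's share is 20% × £11,986 = £2,397.20. Traveler pays £2,397.20; OOP now £4,936. Insurer: £11,986 − £2,397.20 = £9,588.80.
Bill 4, £12,651: 20% coinsurance on £12,651 = £2,530.20. Adding that to £4,936 gives £7,466.20, past the £7,100 cap; traveler pays only £7,100 − £4,936 = £2,164. Insurer: £12,651 − £2,164 = £10,487.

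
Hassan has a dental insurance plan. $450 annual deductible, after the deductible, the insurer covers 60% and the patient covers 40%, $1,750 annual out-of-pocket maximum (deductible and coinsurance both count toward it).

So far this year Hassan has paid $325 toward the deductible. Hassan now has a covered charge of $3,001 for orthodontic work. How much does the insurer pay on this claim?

Remaining deductible: $450 − $325 = $125.
After the $125 deductible portion, $3,001 − $125 = $2,876 is subject to coinsurance.
40% of $2,876 = $1,150.40 falls to the patient.
So the patient owes $125 + $1,150.40 = $1,275.40 before any cap.
Cumulative spending $325 + $1,275.40 = $1,600.40 stays under the $1,750 maximum.
Insurer pays the balance: $3,001 − $1,275.40 = $1,725.60.

$1,725.60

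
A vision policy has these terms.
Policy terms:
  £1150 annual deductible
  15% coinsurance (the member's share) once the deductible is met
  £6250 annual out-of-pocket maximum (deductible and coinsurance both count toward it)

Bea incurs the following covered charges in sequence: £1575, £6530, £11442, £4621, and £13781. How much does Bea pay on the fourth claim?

#1 (£1575): £1150 to deductible, leaving £425; 15% of £425 = £63.75. Member pays £1213.75; OOP now £1213.75.
#2 (£6530): deductible met; 15% of £6530 = £979.50. Member pays £979.50; OOP now £2193.25.
#3 (£11442): deductible met; 15% of £11442 = £1716.30. Member pays £1716.30; OOP now £3909.55.
#4 (£4621): deductible already satisfied, so member's share is 15% × £4621 = £693.15. Member owes £693.15 (running OOP £4602.70).

£693.15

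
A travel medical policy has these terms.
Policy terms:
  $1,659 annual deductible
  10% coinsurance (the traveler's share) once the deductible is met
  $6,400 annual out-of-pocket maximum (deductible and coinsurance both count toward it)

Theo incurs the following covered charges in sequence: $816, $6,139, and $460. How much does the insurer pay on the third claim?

#1 ($816): entire amount goes to the deductible. Traveler pays $816; OOP now $816. Plan pays $816 − $816 = $0.
#2 ($6,139): $843 to deductible, leaving $5,296; traveler's 10% is $529.60. Traveler pays $1,372.60; OOP now $2,188.60. Insurer: $6,139 − $1,372.60 = $4,766.40.
#3 ($460): 10% coinsurance on $460 = $46. Traveler pays $46; OOP now $2,234.60. Plan pays $460 − $46 = $414.

$414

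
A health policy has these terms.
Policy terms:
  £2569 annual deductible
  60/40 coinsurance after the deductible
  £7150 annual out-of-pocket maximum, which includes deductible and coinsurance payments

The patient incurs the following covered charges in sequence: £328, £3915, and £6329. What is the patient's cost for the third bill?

£2531.60

Claim 1 — £328: all of it applies to the deductible. Cost to patient: £328. OOP to date £328.
Claim 2 — £3915: £2241 finishes the deductible; £1674 goes to coinsurance; patient's 40% is £669.60. Patient owes £2910.60 (running OOP £3238.60).
Claim 3 — £6329: 40% coinsurance on £6329 = £2531.60. Patient pays £2531.60; OOP now £5770.20.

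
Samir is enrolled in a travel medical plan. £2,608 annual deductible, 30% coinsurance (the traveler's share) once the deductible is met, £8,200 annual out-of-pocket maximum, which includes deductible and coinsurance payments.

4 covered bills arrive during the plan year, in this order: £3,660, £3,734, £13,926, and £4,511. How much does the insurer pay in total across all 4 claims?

£17,631

Claim 1 (£3,660): deductible takes £2,608, £1,052 remains; 30% of £1,052 = £315.60. Traveler owes £2,923.60 (running OOP £2,923.60). Plan pays £3,660 − £2,923.60 = £736.40.
Claim 2 (£3,734): deductible already satisfied, so traveler's share is 30% × £3,734 = £1,120.20. Traveler pays £1,120.20; OOP now £4,043.80. Plan pays £3,734 − £1,120.20 = £2,613.80.
Claim 3 (£13,926): 30% coinsurance on £13,926 = £4,177.80. That would push OOP to £8,221.60, over the £8,200 cap, so traveler pays £8,200 − £4,043.80 = £4,156.20. Plan pays £13,926 − £4,156.20 = £9,769.80.
Claim 4 (£4,511): deductible met; 30% of £4,511 = £1,353.30. OOP would hit £9,553.30 > £8,200, so the cap limits the traveler to £8,200 − £8,200 = £0. Insurer: £4,511 − £0 = £4,511.
Insurer total: £736.40 + £2,613.80 + £9,769.80 + £4,511 = £17,631.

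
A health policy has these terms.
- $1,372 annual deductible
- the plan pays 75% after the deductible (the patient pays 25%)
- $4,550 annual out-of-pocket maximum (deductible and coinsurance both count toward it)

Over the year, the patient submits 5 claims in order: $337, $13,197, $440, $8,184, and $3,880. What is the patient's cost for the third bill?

Claim 1 — $337: fully absorbed by the deductible. Cost to patient: $337. OOP to date $337.
Claim 2 — $13,197: $1,035 finishes the deductible; $12,162 goes to coinsurance; coinsurance $12,162 × 25% = $3,040.50. Patient pays $4,075.50; OOP now $4,412.50.
Claim 3 — $440: deductible met; 25% of $440 = $110. Patient owes $110 (running OOP $4,522.50).

$110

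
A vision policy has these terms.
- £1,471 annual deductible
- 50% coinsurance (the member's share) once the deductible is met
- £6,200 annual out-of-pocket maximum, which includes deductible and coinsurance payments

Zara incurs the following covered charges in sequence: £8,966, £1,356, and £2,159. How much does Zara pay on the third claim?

£303.50

Bill 1, £8,966: £1,471 finishes the deductible; £7,495 goes to coinsurance; coinsurance £7,495 × 50% = £3,747.50. Cost to member: £5,218.50. OOP to date £5,218.50.
Bill 2, £1,356: 50% coinsurance on £1,356 = £678. Member owes £678 (running OOP £5,896.50).
Bill 3, £2,159: 50% coinsurance on £2,159 = £1,079.50. Adding that to £5,896.50 gives £6,976, past the £6,200 cap; member pays only £6,200 − £5,896.50 = £303.50.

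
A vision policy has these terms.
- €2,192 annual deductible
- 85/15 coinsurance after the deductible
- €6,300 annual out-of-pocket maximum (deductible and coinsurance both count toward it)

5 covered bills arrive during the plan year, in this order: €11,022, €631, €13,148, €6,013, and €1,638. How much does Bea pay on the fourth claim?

€716.65

#1 (€11,022): €2,192 finishes the deductible; €8,830 goes to coinsurance; 15% of €8,830 = €1,324.50. Member pays €3,516.50; OOP now €3,516.50.
#2 (€631): deductible met; 15% of €631 = €94.65. Cost to member: €94.65. OOP to date €3,611.15.
#3 (€13,148): deductible already satisfied, so member's share is 15% × €13,148 = €1,972.20. Cost to member: €1,972.20. OOP to date €5,583.35.
#4 (€6,013): 15% coinsurance on €6,013 = €901.95. That would push OOP to €6,485.30, over the €6,300 cap, so member pays €6,300 − €5,583.35 = €716.65.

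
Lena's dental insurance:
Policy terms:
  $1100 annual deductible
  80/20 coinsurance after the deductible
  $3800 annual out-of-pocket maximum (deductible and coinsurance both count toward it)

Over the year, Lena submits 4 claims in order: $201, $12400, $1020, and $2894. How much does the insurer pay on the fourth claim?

$2698.20

Claim 1 ($201): entire amount goes to the deductible. Patient pays $201; OOP now $201. Plan pays $201 − $201 = $0.
Claim 2 ($12400): $899 finishes the deductible; $11501 goes to coinsurance; 20% of $11501 = $2300.20. Patient pays $3199.20; OOP now $3400.20. Plan pays $12400 − $3199.20 = $9200.80.
Claim 3 ($1020): deductible already satisfied, so patient's share is 20% × $1020 = $204. Cost to patient: $204. OOP to date $3604.20. Plan pays $1020 − $204 = $816.
Claim 4 ($2894): 20% coinsurance on $2894 = $578.80. That would push OOP to $4183, over the $3800 cap, so patient pays $3800 − $3604.20 = $195.80. Plan pays $2894 − $195.80 = $2698.20.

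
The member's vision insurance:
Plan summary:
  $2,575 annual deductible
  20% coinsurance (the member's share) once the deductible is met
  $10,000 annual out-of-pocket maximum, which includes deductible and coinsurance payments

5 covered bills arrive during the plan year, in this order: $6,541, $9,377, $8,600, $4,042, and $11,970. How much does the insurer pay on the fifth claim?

$9,742

Claim 1 ($6,541): $2,575 finishes the deductible; $3,966 goes to coinsurance; member's 20% is $793.20. Cost to member: $3,368.20. OOP to date $3,368.20. Insurer: $6,541 − $3,368.20 = $3,172.80.
Claim 2 ($9,377): deductible already satisfied, so member's share is 20% × $9,377 = $1,875.40. Member pays $1,875.40; OOP now $5,243.60. Plan pays $9,377 − $1,875.40 = $7,501.60.
Claim 3 ($8,600): deductible met; 20% of $8,600 = $1,720. Cost to member: $1,720. OOP to date $6,963.60. Insurer: $8,600 − $1,720 = $6,880.
Claim 4 ($4,042): deductible met; 20% of $4,042 = $808.40. Member pays $808.40; OOP now $7,772. Insurer: $4,042 − $808.40 = $3,233.60.
Claim 5 ($11,970): 20% coinsurance on $11,970 = $2,394. Adding that to $7,772 gives $10,166, past the $10,000 cap; member pays only $10,000 − $7,772 = $2,228. Plan pays $11,970 − $2,228 = $9,742.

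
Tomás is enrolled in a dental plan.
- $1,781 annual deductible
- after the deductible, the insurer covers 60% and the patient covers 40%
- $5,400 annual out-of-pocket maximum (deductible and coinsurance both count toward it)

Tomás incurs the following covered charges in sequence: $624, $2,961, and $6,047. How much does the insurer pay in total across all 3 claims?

$4,710.60

#1 ($624): fully absorbed by the deductible. Patient owes $624 (running OOP $624). Insurer: $624 − $624 = $0.
#2 ($2,961): deductible takes $1,157, $1,804 remains; 40% of $1,804 = $721.60. Cost to patient: $1,878.60. OOP to date $2,502.60. Insurer: $2,961 − $1,878.60 = $1,082.40.
#3 ($6,047): deductible already satisfied, so patient's share is 40% × $6,047 = $2,418.80. Patient owes $2,418.80 (running OOP $4,921.40). Insurer: $6,047 − $2,418.80 = $3,628.20.
Insurer total: $0 + $1,082.40 + $3,628.20 = $4,710.60.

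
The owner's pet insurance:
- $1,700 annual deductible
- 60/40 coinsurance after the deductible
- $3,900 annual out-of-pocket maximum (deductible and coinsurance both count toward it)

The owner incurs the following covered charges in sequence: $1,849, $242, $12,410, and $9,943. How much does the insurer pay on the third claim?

$10,366.40

Bill 1, $1,849: $1,700 finishes the deductible; $149 goes to coinsurance; coinsurance $149 × 40% = $59.60. Owner pays $1,759.60; OOP now $1,759.60. Insurer: $1,849 − $1,759.60 = $89.40.
Bill 2, $242: deductible met; 40% of $242 = $96.80. Owner owes $96.80 (running OOP $1,856.40). Insurer: $242 − $96.80 = $145.20.
Bill 3, $12,410: deductible already satisfied, so owner's share is 40% × $12,410 = $4,964. Adding that to $1,856.40 gives $6,820.40, past the $3,900 cap; owner pays only $3,900 − $1,856.40 = $2,043.60. Insurer: $12,410 − $2,043.60 = $10,366.40.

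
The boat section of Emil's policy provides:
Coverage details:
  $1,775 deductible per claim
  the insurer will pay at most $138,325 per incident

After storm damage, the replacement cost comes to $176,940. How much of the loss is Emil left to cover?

$38,615

Less the $1,775 deductible: $176,940 − $1,775 = $175,165.
The $138,325 per-incident cap binds; insurer pays $138,325.
Owner's share is the uncovered remainder: $176,940 − $138,325 = $38,615.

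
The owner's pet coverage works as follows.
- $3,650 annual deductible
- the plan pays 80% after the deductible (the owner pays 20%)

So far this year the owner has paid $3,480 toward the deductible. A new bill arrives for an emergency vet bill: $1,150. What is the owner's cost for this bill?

$366

Remaining deductible: $3,650 − $3,480 = $170.
That leaves $1,150 − $170 = $980 for coinsurance.
20% of $980 = $196 falls to the owner.
That puts the owner's cost at $170 + $196 = $366.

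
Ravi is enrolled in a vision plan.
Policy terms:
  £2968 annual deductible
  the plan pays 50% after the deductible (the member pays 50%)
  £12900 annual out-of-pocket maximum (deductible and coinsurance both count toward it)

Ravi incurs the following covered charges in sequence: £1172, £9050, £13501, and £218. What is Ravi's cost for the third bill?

#1 (£1172): fully absorbed by the deductible. Cost to member: £1172. OOP to date £1172.
#2 (£9050): £1796 to deductible, leaving £7254; coinsurance £7254 × 50% = £3627. Cost to member: £5423. OOP to date £6595.
#3 (£13501): deductible already satisfied, so member's share is 50% × £13501 = £6750.50. OOP would hit £13345.50 > £12900, so the cap limits the member to £12900 − £6595 = £6305.

£6305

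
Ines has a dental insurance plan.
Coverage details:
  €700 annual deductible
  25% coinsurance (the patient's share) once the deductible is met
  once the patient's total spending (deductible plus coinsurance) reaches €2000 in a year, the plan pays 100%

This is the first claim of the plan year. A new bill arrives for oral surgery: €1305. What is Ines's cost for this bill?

€851.25

Deductible not yet touched, so the first €700 of the bill goes to the deductible.
That leaves €1305 − €700 = €605 for coinsurance.
25% of €605 = €151.25 falls to the patient.
That puts the patient's cost at €700 + €151.25 = €851.25 before any cap.
Year-to-date out-of-pocket becomes €0 + €851.25 = €851.25, still under the €2000 maximum, so no cap applies.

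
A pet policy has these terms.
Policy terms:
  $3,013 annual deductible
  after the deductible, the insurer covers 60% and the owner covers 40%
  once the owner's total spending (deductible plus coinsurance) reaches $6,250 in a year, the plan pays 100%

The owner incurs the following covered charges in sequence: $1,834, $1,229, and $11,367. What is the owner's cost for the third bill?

Claim 1 — $1,834: all of it applies to the deductible. Owner owes $1,834 (running OOP $1,834).
Claim 2 — $1,229: $1,179 to deductible, leaving $50; coinsurance $50 × 40% = $20. Cost to owner: $1,199. OOP to date $3,033.
Claim 3 — $11,367: deductible already satisfied, so owner's share is 40% × $11,367 = $4,546.80. That would push OOP to $7,579.80, over the $6,250 cap, so owner pays $6,250 − $3,033 = $3,217.

$3,217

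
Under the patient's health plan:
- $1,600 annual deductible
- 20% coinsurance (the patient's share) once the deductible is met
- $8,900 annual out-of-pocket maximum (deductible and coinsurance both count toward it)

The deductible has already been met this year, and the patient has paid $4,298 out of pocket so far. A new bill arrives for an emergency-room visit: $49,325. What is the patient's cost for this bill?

With the deductible met, the entire $49,325 is subject to coinsurance.
Patient's 20% share of $49,325 is $9,865.
Year-to-date out-of-pocket would reach $4,298 + $9,865 = $14,163, above the $8,900 maximum, so the patient pays only $8,900 − $4,298 = $4,602.

$4,602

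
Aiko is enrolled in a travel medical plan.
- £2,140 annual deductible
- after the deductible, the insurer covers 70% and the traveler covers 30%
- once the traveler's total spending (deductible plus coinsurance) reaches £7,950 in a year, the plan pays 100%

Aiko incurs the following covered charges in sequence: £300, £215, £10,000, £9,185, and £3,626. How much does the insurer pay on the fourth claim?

£6,429.50

Claim 1 (£300): entire amount goes to the deductible. Traveler pays £300; OOP now £300. Insurer: £300 − £300 = £0.
Claim 2 (£215): fully absorbed by the deductible. Cost to traveler: £215. OOP to date £515. Insurer: £215 − £215 = £0.
Claim 3 (£10,000): deductible takes £1,625, £8,375 remains; traveler's 30% is £2,512.50. Cost to traveler: £4,137.50. OOP to date £4,652.50. Insurer: £10,000 − £4,137.50 = £5,862.50.
Claim 4 (£9,185): 30% coinsurance on £9,185 = £2,755.50. Cost to traveler: £2,755.50. OOP to date £7,408. Plan pays £9,185 − £2,755.50 = £6,429.50.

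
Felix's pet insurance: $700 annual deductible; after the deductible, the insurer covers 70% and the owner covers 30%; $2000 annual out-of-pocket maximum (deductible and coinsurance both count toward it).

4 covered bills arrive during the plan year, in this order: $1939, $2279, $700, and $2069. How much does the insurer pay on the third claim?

Bill 1, $1939: $700 finishes the deductible; $1239 goes to coinsurance; coinsurance $1239 × 30% = $371.70. Owner pays $1071.70; OOP now $1071.70. Insurer: $1939 − $1071.70 = $867.30.
Bill 2, $2279: deductible met; 30% of $2279 = $683.70. Owner pays $683.70; OOP now $1755.40. Insurer: $2279 − $683.70 = $1595.30.
Bill 3, $700: 30% coinsurance on $700 = $210. Owner pays $210; OOP now $1965.40. Plan pays $700 − $210 = $490.

$490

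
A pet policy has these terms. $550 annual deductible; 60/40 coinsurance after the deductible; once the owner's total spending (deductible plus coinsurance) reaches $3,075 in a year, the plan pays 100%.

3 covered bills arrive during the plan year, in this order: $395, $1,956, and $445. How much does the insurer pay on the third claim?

Bill 1, $395: all of it applies to the deductible. Owner pays $395; OOP now $395. Insurer: $395 − $395 = $0.
Bill 2, $1,956: $155 to deductible, leaving $1,801; coinsurance $1,801 × 40% = $720.40. Cost to owner: $875.40. OOP to date $1,270.40. Plan pays $1,956 − $875.40 = $1,080.60.
Bill 3, $445: deductible met; 40% of $445 = $178. Cost to owner: $178. OOP to date $1,448.40. Plan pays $445 − $178 = $267.

$267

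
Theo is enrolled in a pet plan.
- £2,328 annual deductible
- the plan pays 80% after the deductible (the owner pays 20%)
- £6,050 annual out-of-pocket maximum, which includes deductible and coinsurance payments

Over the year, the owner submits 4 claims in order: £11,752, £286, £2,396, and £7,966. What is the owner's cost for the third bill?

£479.20

Claim 1 — £11,752: £2,328 to deductible, leaving £9,424; 20% of £9,424 = £1,884.80. Owner pays £4,212.80; OOP now £4,212.80.
Claim 2 — £286: deductible already satisfied, so owner's share is 20% × £286 = £57.20. Cost to owner: £57.20. OOP to date £4,270.
Claim 3 — £2,396: deductible already satisfied, so owner's share is 20% × £2,396 = £479.20. Owner pays £479.20; OOP now £4,749.20.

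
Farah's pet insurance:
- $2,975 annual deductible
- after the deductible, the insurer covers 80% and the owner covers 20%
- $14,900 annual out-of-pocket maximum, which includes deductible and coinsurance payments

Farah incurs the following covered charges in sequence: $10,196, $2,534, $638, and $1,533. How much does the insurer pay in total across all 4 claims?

Claim 1 — $10,196: $2,975 to deductible, leaving $7,221; owner's 20% is $1,444.20. Owner owes $4,419.20 (running OOP $4,419.20). Insurer: $10,196 − $4,419.20 = $5,776.80.
Claim 2 — $2,534: deductible met; 20% of $2,534 = $506.80. Owner owes $506.80 (running OOP $4,926). Insurer: $2,534 − $506.80 = $2,027.20.
Claim 3 — $638: deductible already satisfied, so owner's share is 20% × $638 = $127.60. Owner owes $127.60 (running OOP $5,053.60). Plan pays $638 − $127.60 = $510.40.
Claim 4 — $1,533: deductible met; 20% of $1,533 = $306.60. Owner owes $306.60 (running OOP $5,360.20). Insurer: $1,533 − $306.60 = $1,226.40.
Insurer total: $5,776.80 + $2,027.20 + $510.40 + $1,226.40 = $9,540.80.

$9,540.80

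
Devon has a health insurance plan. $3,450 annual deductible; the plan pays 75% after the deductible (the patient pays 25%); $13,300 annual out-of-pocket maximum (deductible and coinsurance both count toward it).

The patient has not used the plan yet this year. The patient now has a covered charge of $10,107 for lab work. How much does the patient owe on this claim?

Deductible not yet touched, so the first $3,450 of the bill goes to the deductible.
After the $3,450 deductible portion, $10,107 − $3,450 = $6,657 is subject to coinsurance.
Patient's 25% share of $6,657 is $1,664.25.
So the patient owes $3,450 + $1,664.25 = $5,114.25 before any cap.
Total out-of-pocket so far would be $0 + $5,114.25 = $5,114.25, below the $13,300 cap — no reduction.

$5,114.25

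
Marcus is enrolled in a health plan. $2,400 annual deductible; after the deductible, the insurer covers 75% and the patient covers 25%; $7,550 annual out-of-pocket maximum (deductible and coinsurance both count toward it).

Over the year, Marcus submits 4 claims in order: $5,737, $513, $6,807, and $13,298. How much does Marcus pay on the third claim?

$1,701.75

Bill 1, $5,737: $2,400 to deductible, leaving $3,337; 25% of $3,337 = $834.25. Patient owes $3,234.25 (running OOP $3,234.25).
Bill 2, $513: deductible met; 25% of $513 = $128.25. Cost to patient: $128.25. OOP to date $3,362.50.
Bill 3, $6,807: deductible already satisfied, so patient's share is 25% × $6,807 = $1,701.75. Patient owes $1,701.75 (running OOP $5,064.25).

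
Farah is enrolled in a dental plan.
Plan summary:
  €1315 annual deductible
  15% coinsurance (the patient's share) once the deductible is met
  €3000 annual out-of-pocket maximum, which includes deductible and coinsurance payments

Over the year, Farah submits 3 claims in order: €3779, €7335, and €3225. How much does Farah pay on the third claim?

€215.15

Bill 1, €3779: €1315 to deductible, leaving €2464; coinsurance €2464 × 15% = €369.60. Patient owes €1684.60 (running OOP €1684.60).
Bill 2, €7335: 15% coinsurance on €7335 = €1100.25. Patient owes €1100.25 (running OOP €2784.85).
Bill 3, €3225: 15% coinsurance on €3225 = €483.75. OOP would hit €3268.60 > €3000, so the cap limits the patient to €3000 − €2784.85 = €215.15.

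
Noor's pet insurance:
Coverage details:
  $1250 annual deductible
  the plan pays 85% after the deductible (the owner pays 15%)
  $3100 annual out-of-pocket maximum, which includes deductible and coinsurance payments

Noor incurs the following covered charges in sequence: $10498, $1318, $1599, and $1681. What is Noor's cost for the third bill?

$239.85

Claim 1 — $10498: $1250 finishes the deductible; $9248 goes to coinsurance; coinsurance $9248 × 15% = $1387.20. Cost to owner: $2637.20. OOP to date $2637.20.
Claim 2 — $1318: 15% coinsurance on $1318 = $197.70. Cost to owner: $197.70. OOP to date $2834.90.
Claim 3 — $1599: 15% coinsurance on $1599 = $239.85. Owner owes $239.85 (running OOP $3074.75).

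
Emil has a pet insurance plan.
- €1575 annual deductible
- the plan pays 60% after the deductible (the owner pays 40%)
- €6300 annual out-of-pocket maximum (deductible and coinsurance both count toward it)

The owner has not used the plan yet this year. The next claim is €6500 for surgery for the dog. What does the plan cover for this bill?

€2955

The full €1575 deductible is still open; €1575 of this bill applies to it.
After the €1575 deductible portion, €6500 − €1575 = €4925 is subject to coinsurance.
40% of €4925 = €1970 falls to the owner.
Owner responsibility before any cap: €1575 + €1970 = €3545.
Year-to-date out-of-pocket becomes €0 + €3545 = €3545, still under the €6300 maximum, so no cap applies.
Insurer pays the balance: €6500 − €3545 = €2955.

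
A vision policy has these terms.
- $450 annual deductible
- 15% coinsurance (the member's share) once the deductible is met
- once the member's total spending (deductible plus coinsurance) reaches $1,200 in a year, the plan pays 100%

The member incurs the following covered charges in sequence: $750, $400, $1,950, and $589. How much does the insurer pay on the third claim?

Claim 1 ($750): deductible takes $450, $300 remains; member's 15% is $45. Member pays $495; OOP now $495. Plan pays $750 − $495 = $255.
Claim 2 ($400): deductible already satisfied, so member's share is 15% × $400 = $60. Cost to member: $60. OOP to date $555. Plan pays $400 − $60 = $340.
Claim 3 ($1,950): deductible already satisfied, so member's share is 15% × $1,950 = $292.50. Cost to member: $292.50. OOP to date $847.50. Insurer: $1,950 − $292.50 = $1,657.50.

$1,657.50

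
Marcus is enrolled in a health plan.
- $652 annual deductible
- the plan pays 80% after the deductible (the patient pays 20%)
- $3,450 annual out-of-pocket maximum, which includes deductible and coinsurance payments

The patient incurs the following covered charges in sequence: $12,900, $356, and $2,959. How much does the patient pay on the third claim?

$277.20

Claim 1 ($12,900): deductible takes $652, $12,248 remains; coinsurance $12,248 × 20% = $2,449.60. Patient pays $3,101.60; OOP now $3,101.60.
Claim 2 ($356): deductible met; 20% of $356 = $71.20. Patient pays $71.20; OOP now $3,172.80.
Claim 3 ($2,959): deductible met; 20% of $2,959 = $591.80. That would push OOP to $3,764.60, over the $3,450 cap, so patient pays $3,450 − $3,172.80 = $277.20.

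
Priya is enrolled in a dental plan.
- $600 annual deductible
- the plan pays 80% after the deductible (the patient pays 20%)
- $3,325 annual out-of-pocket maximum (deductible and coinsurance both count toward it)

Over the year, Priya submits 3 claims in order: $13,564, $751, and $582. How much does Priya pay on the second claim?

$132.20

#1 ($13,564): deductible takes $600, $12,964 remains; coinsurance $12,964 × 20% = $2,592.80. Patient owes $3,192.80 (running OOP $3,192.80).
#2 ($751): 20% coinsurance on $751 = $150.20. OOP would hit $3,343 > $3,325, so the cap limits the patient to $3,325 − $3,192.80 = $132.20.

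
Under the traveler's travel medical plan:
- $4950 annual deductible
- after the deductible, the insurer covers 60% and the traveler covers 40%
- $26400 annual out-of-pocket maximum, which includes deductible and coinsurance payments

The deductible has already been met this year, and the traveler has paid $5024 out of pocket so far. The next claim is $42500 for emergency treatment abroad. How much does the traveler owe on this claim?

With the deductible met, the entire $42500 is subject to coinsurance.
40% of $42500 = $17000 falls to the traveler.
Year-to-date out-of-pocket becomes $5024 + $17000 = $22024, still under the $26400 maximum, so no cap applies.

$17000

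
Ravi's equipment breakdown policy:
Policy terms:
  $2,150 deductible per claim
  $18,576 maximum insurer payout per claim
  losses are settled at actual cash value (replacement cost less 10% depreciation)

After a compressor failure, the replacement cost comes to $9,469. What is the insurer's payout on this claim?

$6,372.10

At 10% depreciation, ACV = $9,469 − $946.90 = $8,522.10.
Subtract the deductible: $8,522.10 − $2,150 = $6,372.10.
$6,372.10 ≤ $18,576, so the limit doesn't bind; insurer pays $6,372.10.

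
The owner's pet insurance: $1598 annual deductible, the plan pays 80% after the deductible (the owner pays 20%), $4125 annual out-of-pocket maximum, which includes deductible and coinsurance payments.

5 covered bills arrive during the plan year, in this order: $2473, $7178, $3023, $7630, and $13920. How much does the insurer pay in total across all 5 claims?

$30099

#1 ($2473): $1598 finishes the deductible; $875 goes to coinsurance; coinsurance $875 × 20% = $175. Cost to owner: $1773. OOP to date $1773. Plan pays $2473 − $1773 = $700.
#2 ($7178): deductible already satisfied, so owner's share is 20% × $7178 = $1435.60. Owner owes $1435.60 (running OOP $3208.60). Insurer: $7178 − $1435.60 = $5742.40.
#3 ($3023): deductible already satisfied, so owner's share is 20% × $3023 = $604.60. Owner owes $604.60 (running OOP $3813.20). Plan pays $3023 − $604.60 = $2418.40.
#4 ($7630): 20% coinsurance on $7630 = $1526. Adding that to $3813.20 gives $5339.20, past the $4125 cap; owner pays only $4125 − $3813.20 = $311.80. Insurer: $7630 − $311.80 = $7318.20.
#5 ($13920): deductible met; 20% of $13920 = $2784. That would push OOP to $6909, over the $4125 cap, so owner pays $4125 − $4125 = $0. Insurer: $13920 − $0 = $13920.
Insurer total: $700 + $5742.40 + $2418.40 + $7318.20 + $13920 = $30099.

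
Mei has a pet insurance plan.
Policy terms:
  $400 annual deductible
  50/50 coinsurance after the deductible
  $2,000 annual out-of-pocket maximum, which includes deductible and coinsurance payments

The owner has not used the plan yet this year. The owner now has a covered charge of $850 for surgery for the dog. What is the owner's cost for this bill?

The full $400 deductible is still open; $400 of this bill applies to it.
The remaining $450 (= $850 − $400) moves to coinsurance.
Coinsurance: $450 × 50% = $225.
So the owner owes $400 + $225 = $625 before any cap.
Total out-of-pocket so far would be $0 + $625 = $625, below the $2,000 cap — no reduction.

$625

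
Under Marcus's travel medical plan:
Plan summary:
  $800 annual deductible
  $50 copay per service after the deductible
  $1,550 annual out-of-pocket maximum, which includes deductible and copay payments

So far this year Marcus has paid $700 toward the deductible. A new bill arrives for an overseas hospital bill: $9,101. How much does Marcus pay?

Remaining deductible: $800 − $700 = $100.
The remaining $9,001 (= $9,101 − $100) moves to the copay.
Copay on this service: $50.
That puts the traveler's cost at $100 + $50 = $150 before any cap.
Year-to-date out-of-pocket becomes $700 + $150 = $850, still under the $1,550 maximum, so no cap applies.

$150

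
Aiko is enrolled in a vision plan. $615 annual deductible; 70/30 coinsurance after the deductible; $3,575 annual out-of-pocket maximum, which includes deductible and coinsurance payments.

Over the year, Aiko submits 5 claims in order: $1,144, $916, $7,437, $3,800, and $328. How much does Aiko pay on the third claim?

$2,231.10

Bill 1, $1,144: $615 to deductible, leaving $529; 30% of $529 = $158.70. Member pays $773.70; OOP now $773.70.
Bill 2, $916: deductible met; 30% of $916 = $274.80. Member pays $274.80; OOP now $1,048.50.
Bill 3, $7,437: deductible already satisfied, so member's share is 30% × $7,437 = $2,231.10. Cost to member: $2,231.10. OOP to date $3,279.60.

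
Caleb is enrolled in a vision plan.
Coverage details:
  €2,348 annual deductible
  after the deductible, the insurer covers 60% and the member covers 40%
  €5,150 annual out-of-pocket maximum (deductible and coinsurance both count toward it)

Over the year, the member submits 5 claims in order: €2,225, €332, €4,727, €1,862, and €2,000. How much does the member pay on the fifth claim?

Claim 1 (€2,225): all of it applies to the deductible. Member pays €2,225; OOP now €2,225.
Claim 2 (€332): €123 to deductible, leaving €209; 40% of €209 = €83.60. Cost to member: €206.60. OOP to date €2,431.60.
Claim 3 (€4,727): deductible met; 40% of €4,727 = €1,890.80. Member owes €1,890.80 (running OOP €4,322.40).
Claim 4 (€1,862): deductible already satisfied, so member's share is 40% × €1,862 = €744.80. Cost to member: €744.80. OOP to date €5,067.20.
Claim 5 (€2,000): deductible met; 40% of €2,000 = €800. Adding that to €5,067.20 gives €5,867.20, past the €5,150 cap; member pays only €5,150 − €5,067.20 = €82.80.

€82.80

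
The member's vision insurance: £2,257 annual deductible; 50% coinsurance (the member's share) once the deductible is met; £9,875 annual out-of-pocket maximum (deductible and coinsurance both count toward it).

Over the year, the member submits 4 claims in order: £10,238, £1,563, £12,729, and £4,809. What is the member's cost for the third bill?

Claim 1 (£10,238): £2,257 to deductible, leaving £7,981; 50% of £7,981 = £3,990.50. Member owes £6,247.50 (running OOP £6,247.50).
Claim 2 (£1,563): 50% coinsurance on £1,563 = £781.50. Member owes £781.50 (running OOP £7,029).
Claim 3 (£12,729): deductible met; 50% of £12,729 = £6,364.50. Adding that to £7,029 gives £13,393.50, past the £9,875 cap; member pays only £9,875 − £7,029 = £2,846.

£2,846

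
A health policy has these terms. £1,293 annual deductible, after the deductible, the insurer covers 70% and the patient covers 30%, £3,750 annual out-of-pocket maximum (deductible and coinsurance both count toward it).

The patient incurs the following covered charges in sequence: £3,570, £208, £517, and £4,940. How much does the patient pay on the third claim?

#1 (£3,570): £1,293 finishes the deductible; £2,277 goes to coinsurance; patient's 30% is £683.10. Cost to patient: £1,976.10. OOP to date £1,976.10.
#2 (£208): 30% coinsurance on £208 = £62.40. Patient owes £62.40 (running OOP £2,038.50).
#3 (£517): deductible already satisfied, so patient's share is 30% × £517 = £155.10. Patient pays £155.10; OOP now £2,193.60.

£155.10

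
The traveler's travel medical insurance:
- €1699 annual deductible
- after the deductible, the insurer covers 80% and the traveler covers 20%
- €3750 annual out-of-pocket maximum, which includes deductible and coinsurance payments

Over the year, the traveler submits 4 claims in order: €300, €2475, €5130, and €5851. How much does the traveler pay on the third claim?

€1026

Claim 1 (€300): fully absorbed by the deductible. Traveler pays €300; OOP now €300.
Claim 2 (€2475): €1399 to deductible, leaving €1076; 20% of €1076 = €215.20. Traveler owes €1614.20 (running OOP €1914.20).
Claim 3 (€5130): 20% coinsurance on €5130 = €1026. Traveler owes €1026 (running OOP €2940.20).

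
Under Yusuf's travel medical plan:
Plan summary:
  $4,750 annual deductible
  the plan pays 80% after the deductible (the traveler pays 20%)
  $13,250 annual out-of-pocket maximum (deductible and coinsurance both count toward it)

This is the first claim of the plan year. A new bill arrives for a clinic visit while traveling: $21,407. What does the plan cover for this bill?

$13,325.60

The full $4,750 deductible is still open; $4,750 of this bill applies to it.
The remaining $16,657 (= $21,407 − $4,750) moves to coinsurance.
Traveler's 20% share of $16,657 is $3,331.40.
Traveler responsibility before any cap: $4,750 + $3,331.40 = $8,081.40.
Year-to-date out-of-pocket becomes $0 + $8,081.40 = $8,081.40, still under the $13,250 maximum, so no cap applies.
The insurer covers the remainder: $21,407 − $8,081.40 = $13,325.60.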